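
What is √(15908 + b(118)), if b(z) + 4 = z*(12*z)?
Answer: 4*√11437 ≈ 427.78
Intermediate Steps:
b(z) = -4 + 12*z² (b(z) = -4 + z*(12*z) = -4 + 12*z²)
√(15908 + b(118)) = √(15908 + (-4 + 12*118²)) = √(15908 + (-4 + 12*13924)) = √(15908 + (-4 + 167088)) = √(15908 + 167084) = √182992 = 4*√11437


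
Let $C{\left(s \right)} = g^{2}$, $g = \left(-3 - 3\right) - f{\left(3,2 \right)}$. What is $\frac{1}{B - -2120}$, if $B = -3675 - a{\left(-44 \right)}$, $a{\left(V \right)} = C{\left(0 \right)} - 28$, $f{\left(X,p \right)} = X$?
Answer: $- \frac{1}{1608} \approx -0.00062189$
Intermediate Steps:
$g = -9$ ($g = \left(-3 - 3\right) - 3 = -6 - 3 = -9$)
$C{\left(s \right)} = 81$ ($C{\left(s \right)} = \left(-9\right)^{2} = 81$)
$a{\left(V \right)} = 53$ ($a{\left(V \right)} = 81 - 28 = 53$)
$B = -3728$ ($B = -3675 - 53 = -3728$)
$\frac{1}{B - -2120} = \frac{1}{-3728 - -2120} = \frac{1}{-3728 + 2120} = \frac{1}{-1608} = - \frac{1}{1608}$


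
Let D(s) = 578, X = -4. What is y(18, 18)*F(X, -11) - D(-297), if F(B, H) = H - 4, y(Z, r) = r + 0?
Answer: -848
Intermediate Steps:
y(Z, r) = r
F(B, H) = -4 + H
y(18, 18)*F(X, -11) - D(-297) = 18*(-4 - 11) - 1*578 = 18*(-15) - 578 = -270 - 578 = -848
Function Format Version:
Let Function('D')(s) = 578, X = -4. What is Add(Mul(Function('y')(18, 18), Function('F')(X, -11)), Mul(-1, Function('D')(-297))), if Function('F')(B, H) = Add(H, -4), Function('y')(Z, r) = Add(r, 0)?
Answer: -848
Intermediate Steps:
Function('y')(Z, r) = r
Function('F')(B, H) = Add(-4, H)
Add(Mul(Function('y')(18, 18), Function('F')(X, -11)), Mul(-1, Function('D')(-297))) = Add(Mul(18, Add(-4, -11)), Mul(-1, 578)) = Add(Mul(18, -15), -578) = Add(-270, -578) = -848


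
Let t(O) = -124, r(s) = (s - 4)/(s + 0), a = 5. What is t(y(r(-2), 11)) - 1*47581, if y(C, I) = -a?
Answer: -47705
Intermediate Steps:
r(s) = (-4 + s)/s
y(C, I) = -5 (y(C, I) = -1*5 = -5)
t(y(r(-2), 11)) - 1*47581 = -124 - 1*47581 = -124 - 47581 = -47705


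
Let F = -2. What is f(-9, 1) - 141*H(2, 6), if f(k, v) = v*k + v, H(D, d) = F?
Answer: 274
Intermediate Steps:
H(D, d) = -2
f(k, v) = v + k*v (f(k, v) = k*v + v = v + k*v)
f(-9, 1) - 141*H(2, 6) = 1*(1 - 9) - 141*(-2) = 1*(-8) + 282 = -8 + 282 = 274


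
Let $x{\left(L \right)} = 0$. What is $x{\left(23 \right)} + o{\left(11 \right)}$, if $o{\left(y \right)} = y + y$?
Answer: $22$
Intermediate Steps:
$o{\left(y \right)} = 2 y$
$x{\left(23 \right)} + o{\left(11 \right)} = 0 + 2 \cdot 11 = 0 + 22 = 22$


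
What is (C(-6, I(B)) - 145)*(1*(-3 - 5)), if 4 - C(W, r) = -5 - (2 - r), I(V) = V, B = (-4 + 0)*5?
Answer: 912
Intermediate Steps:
B = -20 (B = -4*5 = -20)
C(W, r) = 11 - r (C(W, r) = 4 - (-5 - (2 - r)) = 4 - (-5 + (-2 + r)) = 4 - (-7 + r) = 4 + (7 - r) = 11 - r)
(C(-6, I(B)) - 145)*(1*(-3 - 5)) = ((11 - 1*(-20)) - 145)*(1*(-3 - 5)) = ((11 + 20) - 145)*(1*(-8)) = (31 - 145)*(-8) = -114*(-8) = 912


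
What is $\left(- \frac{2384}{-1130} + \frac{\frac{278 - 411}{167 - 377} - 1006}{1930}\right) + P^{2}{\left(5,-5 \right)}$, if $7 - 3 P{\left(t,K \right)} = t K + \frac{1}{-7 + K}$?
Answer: $\frac{81938653661}{706611600} \approx 115.96$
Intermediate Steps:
$P{\left(t,K \right)} = \frac{7}{3} - \frac{1}{3 \left(-7 + K\right)} - \frac{K t}{3}$ ($P{\left(t,K \right)} = \frac{7}{3} - \frac{t K + \frac{1}{-7 + K}}{3} = \frac{7}{3} - \frac{K t + \frac{1}{-7 + K}}{3} = \frac{7}{3} - \frac{\frac{1}{-7 + K} + K t}{3} = \frac{7}{3} - \left(\frac{1}{3 \left(-7 + K\right)} + \frac{K t}{3}\right) = \frac{7}{3} - \frac{1}{3 \left(-7 + K\right)} - \frac{K t}{3}$)
$\left(- \frac{2384}{-1130} + \frac{\frac{278 - 411}{167 - 377} - 1006}{1930}\right) + P^{2}{\left(5,-5 \right)} = \left(- \frac{2384}{-1130} + \frac{\frac{278 - 411}{167 - 377} - 1006}{1930}\right) + \left(\frac{-50 + 7 \left(-5\right) - 5 \left(-5\right)^{2} + 7 \left(-5\right) 5}{3 \left(-7 - 5\right)}\right)^{2} = \left(\left(-2384\right) \left(- \frac{1}{1130}\right) + \left(- \frac{133}{-210} - 1006\right) \frac{1}{1930}\right) + \left(\frac{-50 - 35 - 5 \cdot 25 - 175}{3 \left(-12\right)}\right)^{2} = \left(\frac{1192}{565} + \left(\left(-133\right) \left(- \frac{1}{210}\right) - 1006\right) \frac{1}{1930}\right) + \left(\frac{1}{3} \left(- \frac{1}{12}\right) \left(-50 - 35 - 125 - 175\right)\right)^{2} = \left(\frac{1192}{565} + \left(\frac{19}{30} - 1006\right) \frac{1}{1930}\right) + \left(\frac{1}{3} \left(- \frac{1}{12}\right) \left(-385\right)\right)^{2} = \left(\frac{1192}{565} - \frac{30161}{57900}\right) + \left(\frac{385}{36}\right)^{2} = \left(\frac{1192}{565} - \frac{30161}{57900}\right) + \frac{148225}{1296} = \frac{10395167}{6542700} + \frac{148225}{1296} = \frac{81938653661}{706611600}$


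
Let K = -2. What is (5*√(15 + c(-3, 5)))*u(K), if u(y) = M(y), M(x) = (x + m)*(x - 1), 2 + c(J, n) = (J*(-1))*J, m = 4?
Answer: -60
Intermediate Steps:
c(J, n) = -2 - J² (c(J, n) = -2 + (J*(-1))*J = -2 + (-J)*J = -2 - J²)
M(x) = (-1 + x)*(4 + x) (M(x) = (x + 4)*(x - 1) = (4 + x)*(-1 + x) = (-1 + x)*(4 + x))
u(y) = -4 + y² + 3*y
(5*√(15 + c(-3, 5)))*u(K) = (5*√(15 + (-2 - 1*(-3)²)))*(-4 + (-2)² + 3*(-2)) = (5*√(15 + (-2 - 1*9)))*(-4 + 4 - 6) = (5*√(15 + (-2 - 9)))*(-6) = (5*√(15 - 11))*(-6) = (5*√4)*(-6) = (5*2)*(-6) = 10*(-6) = -60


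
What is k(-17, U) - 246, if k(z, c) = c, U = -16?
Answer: -262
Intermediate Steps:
k(-17, U) - 246 = -16 - 246 = -262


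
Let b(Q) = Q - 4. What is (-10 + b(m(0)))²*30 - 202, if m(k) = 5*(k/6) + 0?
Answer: 5678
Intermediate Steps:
m(k) = 5*k/6 (m(k) = 5*(k*(⅙)) + 0 = 5*(k/6) + 0 = 5*k/6 + 0 = 5*k/6)
b(Q) = -4 + Q
(-10 + b(m(0)))²*30 - 202 = (-10 + (-4 + (⅚)*0))²*30 - 202 = (-10 + (-4 + 0))²*30 - 202 = (-10 - 4)²*30 - 202 = (-14)²*30 - 202 = 196*30 - 202 = 5880 - 202 = 5678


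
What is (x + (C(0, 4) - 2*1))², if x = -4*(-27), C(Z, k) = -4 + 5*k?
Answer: 14884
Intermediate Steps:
x = 108
(x + (C(0, 4) - 2*1))² = (108 + ((-4 + 5*4) - 2*1))² = (108 + ((-4 + 20) - 2))² = (108 + (16 - 2))² = (108 + 14)² = 122² = 14884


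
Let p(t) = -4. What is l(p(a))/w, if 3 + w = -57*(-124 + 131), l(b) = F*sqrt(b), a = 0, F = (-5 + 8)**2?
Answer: -3*I/67 ≈ -0.044776*I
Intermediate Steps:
F = 9 (F = 3**2 = 9)
l(b) = 9*sqrt(b)
w = -402 (w = -3 - 57*(-124 + 131) = -3 - 57*7 = -3 - 399 = -402)
l(p(a))/w = (9*sqrt(-4))/(-402) = (9*(2*I))*(-1/402) = (18*I)*(-1/402) = -3*I/67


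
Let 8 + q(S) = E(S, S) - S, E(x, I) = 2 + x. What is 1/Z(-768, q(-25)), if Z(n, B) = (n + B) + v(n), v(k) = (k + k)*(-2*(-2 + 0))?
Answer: -1/6918 ≈ -0.00014455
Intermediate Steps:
v(k) = 8*k (v(k) = (2*k)*(-2*(-2)) = (2*k)*4 = 8*k)
q(S) = -6 (q(S) = -8 + ((2 + S) - S) = -8 + 2 = -6)
Z(n, B) = B + 9*n (Z(n, B) = (n + B) + 8*n = (B + n) + 8*n = B + 9*n)
1/Z(-768, q(-25)) = 1/(-6 + 9*(-768)) = 1/(-6 - 6912) = 1/(-6918) = -1/6918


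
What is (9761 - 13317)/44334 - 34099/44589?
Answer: -278383925/329468121 ≈ -0.84495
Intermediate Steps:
(9761 - 13317)/44334 - 34099/44589 = -3556*1/44334 - 34099*1/44589 = -1778/22167 - 34099/44589 = -278383925/329468121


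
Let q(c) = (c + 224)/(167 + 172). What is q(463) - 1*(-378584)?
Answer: 42780221/113 ≈ 3.7859e+5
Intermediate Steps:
q(c) = 224/339 + c/339 (q(c) = (224 + c)/339 = (224 + c)*(1/339) = 224/339 + c/339)
q(463) - 1*(-378584) = (224/339 + (1/339)*463) - 1*(-378584) = (224/339 + 463/339) + 378584 = 229/113 + 378584 = 42780221/113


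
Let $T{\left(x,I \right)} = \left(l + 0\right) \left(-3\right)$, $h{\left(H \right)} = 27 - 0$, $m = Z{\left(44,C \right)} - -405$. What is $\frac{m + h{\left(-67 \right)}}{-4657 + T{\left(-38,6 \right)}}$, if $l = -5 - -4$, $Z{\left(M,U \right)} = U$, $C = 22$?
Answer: $- \frac{227}{2327} \approx -0.097551$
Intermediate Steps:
$m = 427$ ($m = 22 - -405 = 22 + 405 = 427$)
$l = -1$ ($l = -5 + 4 = -1$)
$h{\left(H \right)} = 27$ ($h{\left(H \right)} = 27 + 0 = 27$)
$T{\left(x,I \right)} = 3$ ($T{\left(x,I \right)} = \left(-1 + 0\right) \left(-3\right) = \left(-1\right) \left(-3\right) = 3$)
$\frac{m + h{\left(-67 \right)}}{-4657 + T{\left(-38,6 \right)}} = \frac{427 + 27}{-4657 + 3} = \frac{454}{-4654} = 454 \left(- \frac{1}{4654}\right) = - \frac{227}{2327}$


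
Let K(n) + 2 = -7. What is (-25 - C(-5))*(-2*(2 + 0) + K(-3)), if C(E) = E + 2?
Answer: 286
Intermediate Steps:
K(n) = -9 (K(n) = -2 - 7 = -9)
C(E) = 2 + E
(-25 - C(-5))*(-2*(2 + 0) + K(-3)) = (-25 - (2 - 5))*(-2*(2 + 0) - 9) = (-25 - 1*(-3))*(-2*2 - 9) = (-25 + 3)*(-4 - 9) = -22*(-13) = 286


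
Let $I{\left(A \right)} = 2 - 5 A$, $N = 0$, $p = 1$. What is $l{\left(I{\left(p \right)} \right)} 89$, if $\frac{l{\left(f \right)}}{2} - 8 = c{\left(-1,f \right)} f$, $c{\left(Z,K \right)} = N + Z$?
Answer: $1958$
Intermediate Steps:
$c{\left(Z,K \right)} = Z$ ($c{\left(Z,K \right)} = 0 + Z = Z$)
$l{\left(f \right)} = 16 - 2 f$ ($l{\left(f \right)} = 16 + 2 \left(- f\right) = 16 - 2 f$)
$l{\left(I{\left(p \right)} \right)} 89 = \left(16 - 2 \left(2 - 5\right)\right) 89 = \left(16 - -6\right) 89 = \left(16 + 6\right) 89 = 22 \cdot 89 = 1958$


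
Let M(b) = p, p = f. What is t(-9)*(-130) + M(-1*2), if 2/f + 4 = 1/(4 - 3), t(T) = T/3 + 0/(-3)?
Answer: 1168/3 ≈ 389.33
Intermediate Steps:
t(T) = T/3 (t(T) = T*(⅓) + 0*(-⅓) = T/3 + 0 = T/3)
f = -⅔ (f = 2/(-4 + 1/(4 - 3)) = 2/(-4 + 1/1) = 2/(-4 + 1) = 2/(-3) = 2*(-⅓) = -⅔ ≈ -0.66667)
p = -⅔ ≈ -0.66667
M(b) = -⅔
t(-9)*(-130) + M(-1*2) = ((⅓)*(-9))*(-130) - ⅔ = -3*(-130) - ⅔ = 390 - ⅔ = 1168/3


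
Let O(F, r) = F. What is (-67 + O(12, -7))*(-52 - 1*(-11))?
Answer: 2255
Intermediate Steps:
(-67 + O(12, -7))*(-52 - 1*(-11)) = (-67 + 12)*(-52 - 1*(-11)) = -55*(-52 + 11) = -55*(-41) = 2255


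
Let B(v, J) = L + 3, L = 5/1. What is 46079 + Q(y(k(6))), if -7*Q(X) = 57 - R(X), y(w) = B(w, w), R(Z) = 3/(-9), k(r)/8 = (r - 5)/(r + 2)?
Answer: 967487/21 ≈ 46071.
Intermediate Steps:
k(r) = 8*(-5 + r)/(2 + r) (k(r) = 8*((r - 5)/(r + 2)) = 8*((-5 + r)/(2 + r)) = 8*(-5 + r)/(2 + r))
L = 5 (L = 5*1 = 5)
B(v, J) = 8 (B(v, J) = 5 + 3 = 8)
R(Z) = -⅓ (R(Z) = 3*(-⅑) = -⅓)
y(w) = 8
Q(X) = -172/21 (Q(X) = -(57 - 1*(-⅓))/7 = -(57 + ⅓)/7 = -⅐*172/3 = -172/21)
46079 + Q(y(k(6))) = 46079 - 172/21 = 967487/21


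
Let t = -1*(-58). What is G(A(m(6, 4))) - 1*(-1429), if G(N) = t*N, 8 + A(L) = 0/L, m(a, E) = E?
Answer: 965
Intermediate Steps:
t = 58
A(L) = -8 (A(L) = -8 + 0/L = -8 + 0 = -8)
G(N) = 58*N
G(A(m(6, 4))) - 1*(-1429) = 58*(-8) - 1*(-1429) = -464 + 1429 = 965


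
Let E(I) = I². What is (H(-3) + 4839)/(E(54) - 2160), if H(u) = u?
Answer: 403/63 ≈ 6.3968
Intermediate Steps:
(H(-3) + 4839)/(E(54) - 2160) = (-3 + 4839)/(54² - 2160) = 4836/(2916 - 2160) = 4836/756 = 4836*(1/756) = 403/63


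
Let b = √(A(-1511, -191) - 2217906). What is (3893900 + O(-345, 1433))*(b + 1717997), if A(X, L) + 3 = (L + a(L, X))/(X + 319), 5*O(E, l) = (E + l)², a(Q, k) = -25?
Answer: 35482211232268/5 + 20653244*I*√49239793686/745 ≈ 7.0964e+12 + 6.1516e+9*I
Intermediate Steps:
O(E, l) = (E + l)²/5
A(X, L) = -3 + (-25 + L)/(319 + X) (A(X, L) = -3 + (L - 25)/(X + 319) = -3 + (-25 + L)/(319 + X))
b = I*√49239793686/149 (b = √((-982 - 191 - 3*(-1511))/(319 - 1511) - 2217906) = √((-982 - 191 + 4533)/(-1192) - 2217906) = √(-1/1192*3360 - 2217906) = √(-420/149 - 2217906) = √(-330468414/149) = I*√49239793686/149 ≈ 1489.3*I)
(3893900 + O(-345, 1433))*(b + 1717997) = (3893900 + (-345 + 1433)²/5)*(I*√49239793686/149 + 1717997) = (3893900 + (⅕)*1088²)*(1717997 + I*√49239793686/149) = (3893900 + (⅕)*1183744)*(1717997 + I*√49239793686/149) = (3893900 + 1183744/5)*(1717997 + I*√49239793686/149) = 20653244*(1717997 + I*√49239793686/149)/5 = 35482211232268/5 + 20653244*I*√49239793686/745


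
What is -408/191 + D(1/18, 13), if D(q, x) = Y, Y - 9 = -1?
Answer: 1120/191 ≈ 5.8639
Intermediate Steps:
Y = 8 (Y = 9 - 1 = 8)
D(q, x) = 8
-408/191 + D(1/18, 13) = -408/191 + 8 = 1120/191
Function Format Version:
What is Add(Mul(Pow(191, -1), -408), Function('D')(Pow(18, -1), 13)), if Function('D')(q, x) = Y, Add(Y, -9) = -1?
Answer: Rational(1120, 191) ≈ 5.8639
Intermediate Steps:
Y = 8 (Y = Add(9, -1) = 8)
Function('D')(q, x) = 8
Add(Mul(Pow(191, -1), -408), Function('D')(Pow(18, -1), 13)) = Add(Mul(Pow(191, -1), -408), 8) = Add(Mul(Rational(1, 191), -408), 8) = Add(Rational(-408, 191), 8) = Rational(1120, 191)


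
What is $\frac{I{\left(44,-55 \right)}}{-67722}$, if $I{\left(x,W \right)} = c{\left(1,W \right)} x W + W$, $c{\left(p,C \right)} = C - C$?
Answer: $\frac{55}{67722} \approx 0.00081214$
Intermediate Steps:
$c{\left(p,C \right)} = 0$
$I{\left(x,W \right)} = W$ ($I{\left(x,W \right)} = 0 x W + W = 0 W + W = 0 + W = W$)
$\frac{I{\left(44,-55 \right)}}{-67722} = - \frac{55}{-67722} = \left(-55\right) \left(- \frac{1}{67722}\right) = \frac{55}{67722}$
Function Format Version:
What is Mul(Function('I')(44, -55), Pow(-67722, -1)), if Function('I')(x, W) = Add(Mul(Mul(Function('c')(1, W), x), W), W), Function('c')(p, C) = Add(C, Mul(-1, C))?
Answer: Rational(55, 67722) ≈ 0.00081214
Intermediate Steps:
Function('c')(p, C) = 0
Function('I')(x, W) = W (Function('I')(x, W) = Add(Mul(Mul(0, x), W), W) = Add(Mul(0, W), W) = Add(0, W) = W)
Mul(Function('I')(44, -55), Pow(-67722, -1)) = Mul(-55, Pow(-67722, -1)) = Mul(-55, Rational(-1, 67722)) = Rational(55, 67722)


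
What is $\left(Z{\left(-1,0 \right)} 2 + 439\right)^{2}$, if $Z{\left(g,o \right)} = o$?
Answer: $192721$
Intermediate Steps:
$\left(Z{\left(-1,0 \right)} 2 + 439\right)^{2} = \left(0 \cdot 2 + 439\right)^{2} = \left(0 + 439\right)^{2} = 439^{2} = 192721$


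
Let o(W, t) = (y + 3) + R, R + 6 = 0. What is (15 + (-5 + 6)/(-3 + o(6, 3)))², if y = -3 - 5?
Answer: 43681/196 ≈ 222.86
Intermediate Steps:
R = -6 (R = -6 + 0 = -6)
y = -8
o(W, t) = -11 (o(W, t) = (-8 + 3) - 6 = -5 - 6 = -11)
(15 + (-5 + 6)/(-3 + o(6, 3)))² = (15 + (-5 + 6)/(-3 - 11))² = (15 + 1/(-14))² = (15 + 1*(-1/14))² = (15 - 1/14)² = (209/14)² = 43681/196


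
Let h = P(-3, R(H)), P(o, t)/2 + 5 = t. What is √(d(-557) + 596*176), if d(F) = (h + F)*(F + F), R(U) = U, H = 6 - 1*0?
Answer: √723166 ≈ 850.39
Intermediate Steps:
H = 6 (H = 6 + 0 = 6)
P(o, t) = -10 + 2*t
h = 2 (h = -10 + 2*6 = -10 + 12 = 2)
d(F) = 2*F*(2 + F) (d(F) = (2 + F)*(F + F) = (2 + F)*(2*F) = 2*F*(2 + F))
√(d(-557) + 596*176) = √(2*(-557)*(2 - 557) + 596*176) = √(2*(-557)*(-555) + 104896) = √(618270 + 104896) = √723166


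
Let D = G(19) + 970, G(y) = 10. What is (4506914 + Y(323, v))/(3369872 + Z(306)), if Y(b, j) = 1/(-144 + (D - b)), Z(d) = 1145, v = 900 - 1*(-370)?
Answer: 2312046883/1729331721 ≈ 1.3370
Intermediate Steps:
v = 1270 (v = 900 + 370 = 1270)
D = 980 (D = 10 + 970 = 980)
Y(b, j) = 1/(836 - b) (Y(b, j) = 1/(-144 + (980 - b)) = 1/(836 - b))
(4506914 + Y(323, v))/(3369872 + Z(306)) = (4506914 - 1/(-836 + 323))/(3369872 + 1145) = (4506914 - 1/(-513))/3371017 = (4506914 - 1*(-1/513))*(1/3371017) = (4506914 + 1/513)*(1/3371017) = (2312046883/513)*(1/3371017) = 2312046883/1729331721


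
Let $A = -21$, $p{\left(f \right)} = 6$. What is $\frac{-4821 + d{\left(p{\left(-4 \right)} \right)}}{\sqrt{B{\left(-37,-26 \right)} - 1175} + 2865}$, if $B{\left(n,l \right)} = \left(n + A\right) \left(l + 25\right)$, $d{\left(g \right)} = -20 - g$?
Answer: $- \frac{13886655}{8209342} + \frac{4847 i \sqrt{1117}}{8209342} \approx -1.6916 + 0.019733 i$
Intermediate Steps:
$B{\left(n,l \right)} = \left(-21 + n\right) \left(25 + l\right)$ ($B{\left(n,l \right)} = \left(n - 21\right) \left(l + 25\right) = \left(-21 + n\right) \left(25 + l\right)$)
$\frac{-4821 + d{\left(p{\left(-4 \right)} \right)}}{\sqrt{B{\left(-37,-26 \right)} - 1175} + 2865} = \frac{-4821 - 26}{\sqrt{\left(-525 - -546 + 25 \left(-37\right) - -962\right) - 1175} + 2865} = \frac{-4821 - 26}{\sqrt{\left(-525 + 546 - 925 + 962\right) - 1175} + 2865} = \frac{-4821 - 26}{\sqrt{58 - 1175} + 2865} = - \frac{4847}{\sqrt{-1117} + 2865} = - \frac{4847}{i \sqrt{1117} + 2865} = - \frac{4847}{2865 + i \sqrt{1117}}$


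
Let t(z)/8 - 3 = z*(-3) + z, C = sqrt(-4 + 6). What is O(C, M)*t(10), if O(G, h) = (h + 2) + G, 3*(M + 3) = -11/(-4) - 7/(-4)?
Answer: -68 - 136*sqrt(2) ≈ -260.33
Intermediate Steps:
M = -3/2 (M = -3 + (-11/(-4) - 7/(-4))/3 = -3 + (-11*(-1/4) - 7*(-1/4))/3 = -3 + (11/4 + 7/4)/3 = -3 + (1/3)*(9/2) = -3 + 3/2 = -3/2 ≈ -1.5000)
C = sqrt(2) ≈ 1.4142
t(z) = 24 - 16*z (t(z) = 24 + 8*(z*(-3) + z) = 24 + 8*(-3*z + z) = 24 + 8*(-2*z) = 24 - 16*z)
O(G, h) = 2 + G + h (O(G, h) = (2 + h) + G = 2 + G + h)
O(C, M)*t(10) = (2 + sqrt(2) - 3/2)*(24 - 16*10) = (1/2 + sqrt(2))*(24 - 160) = (1/2 + sqrt(2))*(-136) = -68 - 136*sqrt(2)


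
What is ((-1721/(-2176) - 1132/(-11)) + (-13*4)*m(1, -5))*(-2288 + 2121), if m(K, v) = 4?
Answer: 416919675/23936 ≈ 17418.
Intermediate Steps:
((-1721/(-2176) - 1132/(-11)) + (-13*4)*m(1, -5))*(-2288 + 2121) = ((-1721/(-2176) - 1132/(-11)) - 13*4*4)*(-2288 + 2121) = ((-1721*(-1/2176) - 1132*(-1/11)) - 52*4)*(-167) = ((1721/2176 + 1132/11) - 208)*(-167) = (2482163/23936 - 208)*(-167) = -2496525/23936*(-167) = 416919675/23936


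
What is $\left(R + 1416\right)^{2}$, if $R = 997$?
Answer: $5822569$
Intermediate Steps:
$\left(R + 1416\right)^{2} = \left(997 + 1416\right)^{2} = 2413^{2} = 5822569$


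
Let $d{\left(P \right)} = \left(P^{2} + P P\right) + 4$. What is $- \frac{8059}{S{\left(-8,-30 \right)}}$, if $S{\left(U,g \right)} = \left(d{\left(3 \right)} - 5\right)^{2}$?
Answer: $- \frac{8059}{289} \approx -27.886$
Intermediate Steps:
$d{\left(P \right)} = 4 + 2 P^{2}$ ($d{\left(P \right)} = \left(P^{2} + P^{2}\right) + 4 = 2 P^{2} + 4 = 4 + 2 P^{2}$)
$S{\left(U,g \right)} = 289$ ($S{\left(U,g \right)} = \left(\left(4 + 2 \cdot 3^{2}\right) - 5\right)^{2} = \left(\left(4 + 2 \cdot 9\right) - 5\right)^{2} = \left(\left(4 + 18\right) - 5\right)^{2} = \left(22 - 5\right)^{2} = 17^{2} = 289$)
$- \frac{8059}{S{\left(-8,-30 \right)}} = - \frac{8059}{289}$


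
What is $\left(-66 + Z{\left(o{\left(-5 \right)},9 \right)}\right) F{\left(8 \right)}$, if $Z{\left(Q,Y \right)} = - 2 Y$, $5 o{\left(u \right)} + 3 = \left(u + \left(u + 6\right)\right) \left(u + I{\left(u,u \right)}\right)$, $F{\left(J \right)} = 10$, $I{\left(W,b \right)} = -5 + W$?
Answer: $-840$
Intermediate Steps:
$o{\left(u \right)} = - \frac{3}{5} + \frac{\left(-5 + 2 u\right) \left(6 + 2 u\right)}{5}$ ($o{\left(u \right)} = - \frac{3}{5} + \frac{\left(u + \left(u + 6\right)\right) \left(u + \left(-5 + u\right)\right)}{5} = - \frac{3}{5} + \frac{\left(u + \left(6 + u\right)\right) \left(-5 + 2 u\right)}{5} = - \frac{3}{5} + \frac{\left(6 + 2 u\right) \left(-5 + 2 u\right)}{5} = - \frac{3}{5} + \frac{\left(-5 + 2 u\right) \left(6 + 2 u\right)}{5}$)
$\left(-66 + Z{\left(o{\left(-5 \right)},9 \right)}\right) F{\left(8 \right)} = \left(-66 - 18\right) 10 = \left(-84\right) 10 = -840$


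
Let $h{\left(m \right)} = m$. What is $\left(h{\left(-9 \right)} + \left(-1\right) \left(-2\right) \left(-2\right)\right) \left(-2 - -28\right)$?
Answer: $-338$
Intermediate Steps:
$\left(h{\left(-9 \right)} + \left(-1\right) \left(-2\right) \left(-2\right)\right) \left(-2 - -28\right) = \left(-9 + \left(-1\right) \left(-2\right) \left(-2\right)\right) \left(-2 - -28\right) = \left(-9 + 2 \left(-2\right)\right) \left(-2 + 28\right) = \left(-9 - 4\right) 26 = \left(-13\right) 26 = -338$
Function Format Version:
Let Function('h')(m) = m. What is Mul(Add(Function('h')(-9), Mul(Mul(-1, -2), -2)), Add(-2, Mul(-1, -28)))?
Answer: -338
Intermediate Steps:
Mul(Add(Function('h')(-9), Mul(Mul(-1, -2), -2)), Add(-2, Mul(-1, -28))) = Mul(Add(-9, Mul(Mul(-1, -2), -2)), Add(-2, Mul(-1, -28))) = Mul(Add(-9, Mul(2, -2)), Add(-2, 28)) = Mul(Add(-9, -4), 26) = Mul(-13, 26) = -338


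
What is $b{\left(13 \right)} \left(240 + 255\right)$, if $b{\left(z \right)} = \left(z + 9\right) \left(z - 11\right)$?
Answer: $21780$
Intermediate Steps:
$b{\left(z \right)} = \left(-11 + z\right) \left(9 + z\right)$ ($b{\left(z \right)} = \left(9 + z\right) \left(-11 + z\right) = \left(-11 + z\right) \left(9 + z\right)$)
$b{\left(13 \right)} \left(240 + 255\right) = \left(-99 + 13^{2} - 26\right) \left(240 + 255\right) = \left(-99 + 169 - 26\right) 495 = 44 \cdot 495 = 21780$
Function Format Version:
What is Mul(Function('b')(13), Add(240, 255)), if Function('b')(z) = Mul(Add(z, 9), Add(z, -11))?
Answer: 21780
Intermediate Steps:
Function('b')(z) = Mul(Add(-11, z), Add(9, z)) (Function('b')(z) = Mul(Add(9, z), Add(-11, z)) = Mul(Add(-11, z), Add(9, z)))
Mul(Function('b')(13), Add(240, 255)) = Mul(Add(-99, Pow(13, 2), Mul(-2, 13)), Add(240, 255)) = Mul(Add(-99, 169, -26), 495) = Mul(44, 495) = 21780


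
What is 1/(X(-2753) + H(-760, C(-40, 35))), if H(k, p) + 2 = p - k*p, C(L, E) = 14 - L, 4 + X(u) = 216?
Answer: 1/41304 ≈ 2.4211e-5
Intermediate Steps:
X(u) = 212 (X(u) = -4 + 216 = 212)
H(k, p) = -2 + p - k*p (H(k, p) = -2 + (p - k*p) = -2 + p - k*p)
1/(X(-2753) + H(-760, C(-40, 35))) = 1/(212 + (-2 + (14 - 1*(-40)) - 1*(-760)*(14 - 1*(-40)))) = 1/(212 + (-2 + (14 + 40) - 1*(-760)*(14 + 40))) = 1/(212 + (-2 + 54 - 1*(-760)*54)) = 1/(212 + (-2 + 54 + 41040)) = 1/(212 + 41092) = 1/41304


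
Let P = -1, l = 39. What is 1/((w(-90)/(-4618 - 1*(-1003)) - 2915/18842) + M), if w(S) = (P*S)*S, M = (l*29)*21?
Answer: 4540922/107860910587 ≈ 4.2100e-5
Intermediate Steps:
M = 23751 (M = (39*29)*21 = 1131*21 = 23751)
w(S) = -S² (w(S) = (-S)*S = -S²)
1/((w(-90)/(-4618 - 1*(-1003)) - 2915/18842) + M) = 1/(((-1*(-90)²)/(-4618 - 1*(-1003)) - 2915/18842) + 23751) = 1/(((-1*8100)/(-4618 + 1003) - 2915*1/18842) + 23751) = 1/((-8100/(-3615) - 2915/18842) + 23751) = 1/((-8100*(-1/3615) - 2915/18842) + 23751) = 1/((540/241 - 2915/18842) + 23751) = 1/(9472165/4540922 + 23751) = 1/(107860910587/4540922) = 4540922/107860910587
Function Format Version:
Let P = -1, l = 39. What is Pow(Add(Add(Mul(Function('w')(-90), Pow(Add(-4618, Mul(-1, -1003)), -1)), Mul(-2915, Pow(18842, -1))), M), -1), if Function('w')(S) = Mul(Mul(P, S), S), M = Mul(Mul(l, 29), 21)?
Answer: Rational(4540922, 107860910587) ≈ 4.2100e-5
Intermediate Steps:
M = 23751 (M = Mul(Mul(39, 29), 21) = Mul(1131, 21) = 23751)
Function('w')(S) = Mul(-1, Pow(S, 2)) (Function('w')(S) = Mul(Mul(-1, S), S) = Mul(-1, Pow(S, 2)))
Pow(Add(Add(Mul(Function('w')(-90), Pow(Add(-4618, Mul(-1, -1003)), -1)), Mul(-2915, Pow(18842, -1))), M), -1) = Pow(Add(Add(Mul(Mul(-1, Pow(-90, 2)), Pow(Add(-4618, Mul(-1, -1003)), -1)), Mul(-2915, Pow(18842, -1))), 23751), -1) = Pow(Add(Add(Mul(Mul(-1, 8100), Pow(Add(-4618, 1003), -1)), Mul(-2915, Rational(1, 18842))), 23751), -1) = Pow(Add(Add(Mul(-8100, Pow(-3615, -1)), Rational(-2915, 18842)), 23751), -1) = Pow(Add(Add(Mul(-8100, Rational(-1, 3615)), Rational(-2915, 18842)), 23751), -1) = Pow(Add(Add(Rational(540, 241), Rational(-2915, 18842)), 23751), -1) = Pow(Add(Rational(9472165, 4540922), 23751), -1) = Pow(Rational(107860910587, 4540922), -1) = Rational(4540922, 107860910587)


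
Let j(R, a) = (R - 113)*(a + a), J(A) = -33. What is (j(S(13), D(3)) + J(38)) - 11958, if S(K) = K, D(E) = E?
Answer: -12591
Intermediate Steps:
j(R, a) = 2*a*(-113 + R) (j(R, a) = (-113 + R)*(2*a) = 2*a*(-113 + R))
(j(S(13), D(3)) + J(38)) - 11958 = (2*3*(-113 + 13) - 33) - 11958 = (2*3*(-100) - 33) - 11958 = (-600 - 33) - 11958 = -633 - 11958 = -12591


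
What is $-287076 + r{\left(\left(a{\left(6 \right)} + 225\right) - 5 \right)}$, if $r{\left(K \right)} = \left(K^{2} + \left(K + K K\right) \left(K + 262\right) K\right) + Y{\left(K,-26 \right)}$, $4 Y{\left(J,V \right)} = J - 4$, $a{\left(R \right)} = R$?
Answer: $\frac{11315518063}{2} \approx 5.6578 \cdot 10^{9}$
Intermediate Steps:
$Y{\left(J,V \right)} = -1 + \frac{J}{4}$ ($Y{\left(J,V \right)} = \frac{J - 4}{4} = \frac{-4 + J}{4} = -1 + \frac{J}{4}$)
$r{\left(K \right)} = -1 + K^{2} + \frac{K}{4} + K \left(262 + K\right) \left(K + K^{2}\right)$ ($r{\left(K \right)} = \left(K^{2} + \left(K + K K\right) \left(K + 262\right) K\right) + \left(-1 + \frac{K}{4}\right) = \left(K^{2} + \left(K + K^{2}\right) \left(262 + K\right) K\right) + \left(-1 + \frac{K}{4}\right) = \left(K^{2} + \left(262 + K\right) \left(K + K^{2}\right) K\right) + \left(-1 + \frac{K}{4}\right) = \left(K^{2} + K \left(262 + K\right) \left(K + K^{2}\right)\right) + \left(-1 + \frac{K}{4}\right) = -1 + K^{2} + \frac{K}{4} + K \left(262 + K\right) \left(K + K^{2}\right)$)
$-287076 + r{\left(\left(a{\left(6 \right)} + 225\right) - 5 \right)} = -287076 + \left(-1 + \left(\left(6 + 225\right) - 5\right)^{4} + 263 \left(\left(6 + 225\right) - 5\right)^{2} + 263 \left(\left(6 + 225\right) - 5\right)^{3} + \frac{\left(6 + 225\right) - 5}{4}\right) = -287076 + \left(-1 + \left(231 - 5\right)^{4} + 263 \left(231 - 5\right)^{2} + 263 \left(231 - 5\right)^{3} + \frac{231 - 5}{4}\right) = -287076 + \left(-1 + 226^{4} + 263 \cdot 226^{2} + 263 \cdot 226^{3} + \frac{1}{4} \cdot 226\right) = -287076 + \left(-1 + 2608757776 + 263 \cdot 51076 + 263 \cdot 11543176 + \frac{113}{2}\right) = -287076 + \left(-1 + 2608757776 + 13432988 + 3035855288 + \frac{113}{2}\right) = -287076 + \frac{11316092215}{2} = \frac{11315518063}{2}$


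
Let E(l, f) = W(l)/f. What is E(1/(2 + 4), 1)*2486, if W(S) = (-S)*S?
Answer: -1243/18 ≈ -69.056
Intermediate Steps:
W(S) = -S²
E(l, f) = -l²/f (E(l, f) = (-l²)/f = -l²/f)
E(1/(2 + 4), 1)*2486 = -1*(1/(2 + 4))²/1*2486 = -1*1*(1/6)²*2486 = -1*1*(⅙)²*2486 = -1*1*1/36*2486 = -1/36*2486 = -1243/18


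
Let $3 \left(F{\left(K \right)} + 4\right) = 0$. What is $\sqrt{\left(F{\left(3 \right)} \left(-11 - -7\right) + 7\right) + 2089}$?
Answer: $8 \sqrt{33} \approx 45.956$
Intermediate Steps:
$F{\left(K \right)} = -4$ ($F{\left(K \right)} = -4 + \frac{1}{3} \cdot 0 = -4 + 0 = -4$)
$\sqrt{\left(F{\left(3 \right)} \left(-11 - -7\right) + 7\right) + 2089} = \sqrt{\left(- 4 \left(-11 - -7\right) + 7\right) + 2089} = \sqrt{\left(- 4 \left(-11 + 7\right) + 7\right) + 2089} = \sqrt{\left(\left(-4\right) \left(-4\right) + 7\right) + 2089} = \sqrt{\left(16 + 7\right) + 2089} = \sqrt{23 + 2089} = \sqrt{2112} = 8 \sqrt{33}$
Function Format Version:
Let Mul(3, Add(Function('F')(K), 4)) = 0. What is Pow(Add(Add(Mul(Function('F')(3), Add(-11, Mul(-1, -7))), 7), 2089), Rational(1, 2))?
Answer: Mul(8, Pow(33, Rational(1, 2))) ≈ 45.956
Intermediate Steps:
Function('F')(K) = -4 (Function('F')(K) = Add(-4, Mul(Rational(1, 3), 0)) = Add(-4, 0) = -4)
Pow(Add(Add(Mul(Function('F')(3), Add(-11, Mul(-1, -7))), 7), 2089), Rational(1, 2)) = Pow(Add(Add(Mul(-4, Add(-11, Mul(-1, -7))), 7), 2089), Rational(1, 2)) = Pow(Add(Add(Mul(-4, Add(-11, 7)), 7), 2089), Rational(1, 2)) = Pow(Add(Add(Mul(-4, -4), 7), 2089), Rational(1, 2)) = Pow(Add(Add(16, 7), 2089), Rational(1, 2)) = Pow(Add(23, 2089), Rational(1, 2)) = Pow(2112, Rational(1, 2)) = Mul(8, Pow(33, Rational(1, 2)))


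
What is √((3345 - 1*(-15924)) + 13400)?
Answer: √32669 ≈ 180.75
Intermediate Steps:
√((3345 - 1*(-15924)) + 13400) = √((3345 + 15924) + 13400) = √(19269 + 13400) = √32669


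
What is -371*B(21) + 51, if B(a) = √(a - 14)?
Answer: 51 - 371*√7 ≈ -930.57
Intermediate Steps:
B(a) = √(-14 + a)
-371*B(21) + 51 = -371*√(-14 + 21) + 51 = -371*√7 + 51 = 51 - 371*√7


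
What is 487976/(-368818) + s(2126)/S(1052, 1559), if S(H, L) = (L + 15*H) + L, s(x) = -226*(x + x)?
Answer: -90909541296/1742480641 ≈ -52.172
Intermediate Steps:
s(x) = -452*x
S(H, L) = 2*L + 15*H
487976/(-368818) + s(2126)/S(1052, 1559) = 487976/(-368818) + (-452*2126)/(2*1559 + 15*1052) = 487976*(-1/368818) - 960952/(3118 + 15780) = -243988/184409 - 960952/18898 = -243988/184409 - 960952*1/18898 = -243988/184409 - 480476/9449 = -90909541296/1742480641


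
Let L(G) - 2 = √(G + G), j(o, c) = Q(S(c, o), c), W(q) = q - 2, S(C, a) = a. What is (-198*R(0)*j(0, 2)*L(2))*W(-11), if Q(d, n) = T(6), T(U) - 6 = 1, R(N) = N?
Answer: 0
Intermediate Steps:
T(U) = 7 (T(U) = 6 + 1 = 7)
Q(d, n) = 7
W(q) = -2 + q
j(o, c) = 7
L(G) = 2 + √2*√G (L(G) = 2 + √(G + G) = 2 + √(2*G) = 2 + √2*√G)
(-198*R(0)*j(0, 2)*L(2))*W(-11) = (-198*0*7*(2 + √2*√2))*(-2 - 11) = -0*(2 + 2)*(-13) = -0*4*(-13) = -198*0*(-13) = 0*(-13) = 0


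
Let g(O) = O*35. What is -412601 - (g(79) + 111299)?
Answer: -526665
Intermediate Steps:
g(O) = 35*O
-412601 - (g(79) + 111299) = -412601 - (35*79 + 111299) = -412601 - (2765 + 111299) = -412601 - 1*114064 = -412601 - 114064 = -526665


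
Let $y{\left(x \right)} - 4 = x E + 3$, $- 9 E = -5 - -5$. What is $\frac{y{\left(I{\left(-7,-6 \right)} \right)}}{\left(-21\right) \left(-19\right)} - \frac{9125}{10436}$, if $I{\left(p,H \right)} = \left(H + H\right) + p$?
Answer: $- \frac{509689}{594852} \approx -0.85683$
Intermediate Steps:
$E = 0$ ($E = - \frac{-5 - -5}{9} = - \frac{-5 + 5}{9} = \left(- \frac{1}{9}\right) 0 = 0$)
$I{\left(p,H \right)} = p + 2 H$ ($I{\left(p,H \right)} = 2 H + p = p + 2 H$)
$y{\left(x \right)} = 7$ ($y{\left(x \right)} = 4 + \left(x 0 + 3\right) = 4 + \left(0 + 3\right) = 4 + 3 = 7$)
$\frac{y{\left(I{\left(-7,-6 \right)} \right)}}{\left(-21\right) \left(-19\right)} - \frac{9125}{10436} = \frac{7}{\left(-21\right) \left(-19\right)} - \frac{9125}{10436} = \frac{7}{399} - \frac{9125}{10436} = 7 \cdot \frac{1}{399} - \frac{9125}{10436} = \frac{1}{57} - \frac{9125}{10436} = - \frac{509689}{594852}$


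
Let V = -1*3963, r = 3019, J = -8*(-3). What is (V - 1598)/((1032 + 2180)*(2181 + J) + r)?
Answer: -5561/7085479 ≈ -0.00078484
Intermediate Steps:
J = 24
V = -3963
(V - 1598)/((1032 + 2180)*(2181 + J) + r) = (-3963 - 1598)/((1032 + 2180)*(2181 + 24) + 3019) = -5561/(3212*2205 + 3019) = -5561/(7082460 + 3019) = -5561/7085479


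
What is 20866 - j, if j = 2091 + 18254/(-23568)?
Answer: 221253727/11784 ≈ 18776.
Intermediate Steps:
j = 24631217/11784 (j = 2091 + 18254*(-1/23568) = 2091 - 9127/11784 = 24631217/11784 ≈ 2090.2)
20866 - j = 20866 - 1*24631217/11784 = 20866 - 24631217/11784 = 221253727/11784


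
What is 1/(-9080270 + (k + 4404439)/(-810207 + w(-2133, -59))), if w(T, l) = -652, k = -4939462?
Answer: -810859/7362818116907 ≈ -1.1013e-7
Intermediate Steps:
1/(-9080270 + (k + 4404439)/(-810207 + w(-2133, -59))) = 1/(-9080270 + (-4939462 + 4404439)/(-810207 - 652)) = 1/(-9080270 - 535023/(-810859)) = 1/(-9080270 - 535023*(-1/810859)) = 1/(-9080270 + 535023/810859) = 1/(-7362818116907/810859) = -810859/7362818116907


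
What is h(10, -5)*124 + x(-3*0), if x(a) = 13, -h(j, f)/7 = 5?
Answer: -4327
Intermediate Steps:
h(j, f) = -35 (h(j, f) = -7*5 = -35)
h(10, -5)*124 + x(-3*0) = -35*124 + 13 = -4340 + 13 = -4327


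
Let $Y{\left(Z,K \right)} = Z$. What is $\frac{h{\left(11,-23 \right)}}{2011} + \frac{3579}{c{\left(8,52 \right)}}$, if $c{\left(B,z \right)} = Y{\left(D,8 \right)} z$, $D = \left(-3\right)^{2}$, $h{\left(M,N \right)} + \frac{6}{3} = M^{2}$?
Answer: $\frac{2417687}{313716} \approx 7.7066$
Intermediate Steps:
$h{\left(M,N \right)} = -2 + M^{2}$
$D = 9$
$c{\left(B,z \right)} = 9 z$
$\frac{h{\left(11,-23 \right)}}{2011} + \frac{3579}{c{\left(8,52 \right)}} = \frac{-2 + 11^{2}}{2011} + \frac{3579}{9 \cdot 52} = \left(-2 + 121\right) \frac{1}{2011} + \frac{3579}{468} = 119 \cdot \frac{1}{2011} + 3579 \cdot \frac{1}{468} = \frac{119}{2011} + \frac{1193}{156} = \frac{2417687}{313716}$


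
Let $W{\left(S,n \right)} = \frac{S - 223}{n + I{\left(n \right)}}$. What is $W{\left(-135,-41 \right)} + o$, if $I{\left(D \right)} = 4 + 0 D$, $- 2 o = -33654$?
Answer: $\frac{622957}{37} \approx 16837.0$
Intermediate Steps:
$o = 16827$ ($o = \left(- \frac{1}{2}\right) \left(-33654\right) = 16827$)
$I{\left(D \right)} = 4$ ($I{\left(D \right)} = 4 + 0 = 4$)
$W{\left(S,n \right)} = \frac{-223 + S}{4 + n}$ ($W{\left(S,n \right)} = \frac{S - 223}{n + 4} = \frac{-223 + S}{4 + n}$)
$W{\left(-135,-41 \right)} + o = \frac{-223 - 135}{4 - 41} + 16827 = \frac{1}{-37} \left(-358\right) + 16827 = \left(- \frac{1}{37}\right) \left(-358\right) + 16827 = \frac{358}{37} + 16827 = \frac{622957}{37}$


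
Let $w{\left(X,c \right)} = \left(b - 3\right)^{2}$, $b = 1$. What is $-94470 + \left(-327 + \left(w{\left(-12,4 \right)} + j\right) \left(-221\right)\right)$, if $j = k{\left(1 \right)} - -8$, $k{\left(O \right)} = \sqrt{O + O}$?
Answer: $-97449 - 221 \sqrt{2} \approx -97762.0$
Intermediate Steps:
$k{\left(O \right)} = \sqrt{2} \sqrt{O}$ ($k{\left(O \right)} = \sqrt{2 O} = \sqrt{2} \sqrt{O}$)
$j = 8 + \sqrt{2}$ ($j = \sqrt{2} \sqrt{1} - -8 = \sqrt{2} \cdot 1 + 8 = \sqrt{2} + 8 = 8 + \sqrt{2} \approx 9.4142$)
$w{\left(X,c \right)} = 4$ ($w{\left(X,c \right)} = \left(1 - 3\right)^{2} = \left(-2\right)^{2} = 4$)
$-94470 + \left(-327 + \left(w{\left(-12,4 \right)} + j\right) \left(-221\right)\right) = -94470 + \left(-327 + \left(4 + \left(8 + \sqrt{2}\right)\right) \left(-221\right)\right) = -94470 + \left(-327 + \left(12 + \sqrt{2}\right) \left(-221\right)\right) = -94470 - \left(2979 + 221 \sqrt{2}\right) = -97449 - 221 \sqrt{2}$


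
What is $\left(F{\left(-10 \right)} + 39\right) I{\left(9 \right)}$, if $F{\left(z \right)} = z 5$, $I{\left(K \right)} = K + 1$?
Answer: $-110$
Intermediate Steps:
$I{\left(K \right)} = 1 + K$
$F{\left(z \right)} = 5 z$
$\left(F{\left(-10 \right)} + 39\right) I{\left(9 \right)} = \left(5 \left(-10\right) + 39\right) \left(1 + 9\right) = \left(-50 + 39\right) 10 = \left(-11\right) 10 = -110$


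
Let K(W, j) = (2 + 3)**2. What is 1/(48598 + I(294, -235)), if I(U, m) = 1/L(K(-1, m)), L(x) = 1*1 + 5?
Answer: 6/291589 ≈ 2.0577e-5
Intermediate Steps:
K(W, j) = 25 (K(W, j) = 5**2 = 25)
L(x) = 6 (L(x) = 1 + 5 = 6)
I(U, m) = 1/6
1/(48598 + I(294, -235)) = 1/(48598 + 1/6) = 1/(291589/6) = 6/291589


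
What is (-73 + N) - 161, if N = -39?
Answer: -273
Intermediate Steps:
(-73 + N) - 161 = (-73 - 39) - 161 = -112 - 161 = -273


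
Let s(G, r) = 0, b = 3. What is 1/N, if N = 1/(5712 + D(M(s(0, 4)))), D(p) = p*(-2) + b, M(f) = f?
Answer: 5715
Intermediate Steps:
D(p) = 3 - 2*p (D(p) = p*(-2) + 3 = -2*p + 3 = 3 - 2*p)
N = 1/5715 (N = 1/(5712 + (3 - 2*0)) = 1/(5712 + (3 + 0)) = 1/(5712 + 3) = 1/5715 ≈ 0.00017498)
1/N = 1/(1/5715) = 5715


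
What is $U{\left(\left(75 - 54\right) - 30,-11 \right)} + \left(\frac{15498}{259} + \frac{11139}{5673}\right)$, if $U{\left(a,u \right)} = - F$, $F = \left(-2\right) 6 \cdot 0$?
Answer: $\frac{4324055}{69967} \approx 61.801$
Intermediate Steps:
$F = 0$ ($F = \left(-12\right) 0 = 0$)
$U{\left(a,u \right)} = 0$ ($U{\left(a,u \right)} = \left(-1\right) 0 = 0$)
$U{\left(\left(75 - 54\right) - 30,-11 \right)} + \left(\frac{15498}{259} + \frac{11139}{5673}\right) = 0 + \left(\frac{15498}{259} + \frac{11139}{5673}\right) = 0 + \left(15498 \cdot \frac{1}{259} + 11139 \cdot \frac{1}{5673}\right) = 0 + \left(\frac{2214}{37} + \frac{3713}{1891}\right) = 0 + \frac{4324055}{69967} = \frac{4324055}{69967}$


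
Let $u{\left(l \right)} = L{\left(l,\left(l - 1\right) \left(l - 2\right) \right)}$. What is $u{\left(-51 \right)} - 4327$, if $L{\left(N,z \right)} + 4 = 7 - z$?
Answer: $-7080$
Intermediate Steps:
$L{\left(N,z \right)} = 3 - z$ ($L{\left(N,z \right)} = -4 - \left(-7 + z\right) = 3 - z$)
$u{\left(l \right)} = 3 - \left(-1 + l\right) \left(-2 + l\right)$ ($u{\left(l \right)} = 3 - \left(l - 1\right) \left(l - 2\right) = 3 - \left(-1 + l\right) \left(-2 + l\right)$)
$u{\left(-51 \right)} - 4327 = \left(1 - \left(-51\right)^{2} + 3 \left(-51\right)\right) - 4327 = \left(1 - 2601 - 153\right) - 4327 = -2753 - 4327 = -7080$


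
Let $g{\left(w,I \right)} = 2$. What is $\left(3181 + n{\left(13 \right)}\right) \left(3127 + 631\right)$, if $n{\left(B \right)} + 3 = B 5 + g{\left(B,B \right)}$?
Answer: $12194710$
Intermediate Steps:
$n{\left(B \right)} = -1 + 5 B$ ($n{\left(B \right)} = -3 + \left(B 5 + 2\right) = -3 + \left(5 B + 2\right) = -3 + \left(2 + 5 B\right) = -1 + 5 B$)
$\left(3181 + n{\left(13 \right)}\right) \left(3127 + 631\right) = \left(3181 + \left(-1 + 5 \cdot 13\right)\right) \left(3127 + 631\right) = \left(3181 + \left(-1 + 65\right)\right) 3758 = \left(3181 + 64\right) 3758 = 3245 \cdot 3758 = 12194710$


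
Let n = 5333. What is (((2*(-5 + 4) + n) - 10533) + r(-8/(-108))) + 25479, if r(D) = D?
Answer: 547481/27 ≈ 20277.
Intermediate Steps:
(((2*(-5 + 4) + n) - 10533) + r(-8/(-108))) + 25479 = (((2*(-5 + 4) + 5333) - 10533) - 8/(-108)) + 25479 = (((2*(-1) + 5333) - 10533) - 8*(-1/108)) + 25479 = (((-2 + 5333) - 10533) + 2/27) + 25479 = ((5331 - 10533) + 2/27) + 25479 = (-5202 + 2/27) + 25479 = -140452/27 + 25479 = 547481/27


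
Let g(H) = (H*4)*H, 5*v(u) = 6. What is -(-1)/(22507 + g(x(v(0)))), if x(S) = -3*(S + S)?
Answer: 25/567859 ≈ 4.4025e-5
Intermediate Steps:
v(u) = 6/5 (v(u) = (⅕)*6 = 6/5)
x(S) = -6*S
g(H) = 4*H² (g(H) = (4*H)*H = 4*H²)
-(-1)/(22507 + g(x(v(0)))) = -(-1)/(22507 + 4*(-6*6/5)²) = -(-1)/(22507 + 4*(-36/5)²) = -(-1)/(22507 + 4*(1296/25)) = -(-1)/(22507 + 5184/25) = -(-1)/567859/25 = -(-1)*25/567859 = -1*(-25/567859) = 25/567859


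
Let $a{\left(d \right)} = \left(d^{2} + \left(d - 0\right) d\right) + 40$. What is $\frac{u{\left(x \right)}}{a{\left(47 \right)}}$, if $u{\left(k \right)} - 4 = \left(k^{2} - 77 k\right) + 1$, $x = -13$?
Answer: $\frac{1175}{4458} \approx 0.26357$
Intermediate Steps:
$a{\left(d \right)} = 40 + 2 d^{2}$ ($a{\left(d \right)} = \left(d^{2} + \left(d + 0\right) d\right) + 40 = \left(d^{2} + d d\right) + 40 = \left(d^{2} + d^{2}\right) + 40 = 2 d^{2} + 40 = 40 + 2 d^{2}$)
$u{\left(k \right)} = 5 + k^{2} - 77 k$ ($u{\left(k \right)} = 4 + \left(\left(k^{2} - 77 k\right) + 1\right) = 4 + \left(1 + k^{2} - 77 k\right) = 5 + k^{2} - 77 k$)
$\frac{u{\left(x \right)}}{a{\left(47 \right)}} = \frac{5 + \left(-13\right)^{2} - -1001}{40 + 2 \cdot 47^{2}} = \frac{5 + 169 + 1001}{40 + 2 \cdot 2209} = \frac{1175}{40 + 4418} = \frac{1175}{4458}$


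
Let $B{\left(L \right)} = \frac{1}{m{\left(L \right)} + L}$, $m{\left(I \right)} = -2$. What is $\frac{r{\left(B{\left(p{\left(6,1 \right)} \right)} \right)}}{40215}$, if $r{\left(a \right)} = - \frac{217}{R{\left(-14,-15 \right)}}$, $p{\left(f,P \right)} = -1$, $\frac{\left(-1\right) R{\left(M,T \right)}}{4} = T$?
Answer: $- \frac{31}{344700} \approx -8.9933 \cdot 10^{-5}$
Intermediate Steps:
$R{\left(M,T \right)} = - 4 T$
$B{\left(L \right)} = \frac{1}{-2 + L}$
$r{\left(a \right)} = - \frac{217}{60}$ ($r{\left(a \right)} = - \frac{217}{\left(-4\right) \left(-15\right)} = - \frac{217}{60}$)
$\frac{r{\left(B{\left(p{\left(6,1 \right)} \right)} \right)}}{40215} = - \frac{217}{60 \cdot 40215} = \left(- \frac{217}{60}\right) \frac{1}{40215} = - \frac{31}{344700}$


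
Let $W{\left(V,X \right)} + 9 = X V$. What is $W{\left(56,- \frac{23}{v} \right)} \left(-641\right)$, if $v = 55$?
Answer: $\frac{1142903}{55} \approx 20780.0$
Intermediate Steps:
$W{\left(V,X \right)} = -9 + V X$ ($W{\left(V,X \right)} = -9 + X V = -9 + V X$)
$W{\left(56,- \frac{23}{v} \right)} \left(-641\right) = \left(-9 + 56 \left(- \frac{23}{55}\right)\right) \left(-641\right) = \left(-9 - \frac{1288}{55}\right) \left(-641\right) = \left(- \frac{1783}{55}\right) \left(-641\right) = \frac{1142903}{55}$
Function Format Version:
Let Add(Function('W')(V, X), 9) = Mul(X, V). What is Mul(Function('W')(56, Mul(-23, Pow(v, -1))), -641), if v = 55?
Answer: Rational(1142903, 55) ≈ 20780.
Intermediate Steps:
Function('W')(V, X) = Add(-9, Mul(V, X)) (Function('W')(V, X) = Add(-9, Mul(X, V)) = Add(-9, Mul(V, X)))
Mul(Function('W')(56, Mul(-23, Pow(v, -1))), -641) = Mul(Add(-9, Mul(56, Mul(-23, Pow(55, -1)))), -641) = Mul(Add(-9, Mul(56, Mul(-23, Rational(1, 55)))), -641) = Mul(Add(-9, Mul(56, Rational(-23, 55))), -641) = Mul(Add(-9, Rational(-1288, 55)), -641) = Mul(Rational(-1783, 55), -641) = Rational(1142903, 55)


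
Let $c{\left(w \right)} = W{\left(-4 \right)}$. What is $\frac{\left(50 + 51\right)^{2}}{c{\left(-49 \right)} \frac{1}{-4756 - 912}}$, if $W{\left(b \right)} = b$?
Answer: $14454817$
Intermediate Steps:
$c{\left(w \right)} = -4$
$\frac{\left(50 + 51\right)^{2}}{c{\left(-49 \right)} \frac{1}{-4756 - 912}} = \frac{\left(50 + 51\right)^{2}}{\left(-4\right) \frac{1}{-4756 - 912}} = \frac{101^{2}}{\left(-4\right) \frac{1}{-4756 - 912}} = \frac{10201}{\left(-4\right) \frac{1}{-5668}} = \frac{10201}{\left(-4\right) \left(- \frac{1}{5668}\right)} = 10201 \frac{1}{\frac{1}{1417}} = 10201 \cdot 1417 = 14454817$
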